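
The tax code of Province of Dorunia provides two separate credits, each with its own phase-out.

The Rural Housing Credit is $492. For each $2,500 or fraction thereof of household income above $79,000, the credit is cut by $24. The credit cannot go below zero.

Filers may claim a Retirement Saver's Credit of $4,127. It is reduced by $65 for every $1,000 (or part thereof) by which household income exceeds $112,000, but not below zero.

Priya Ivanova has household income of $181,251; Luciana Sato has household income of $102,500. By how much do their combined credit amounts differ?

Priya ($181,251): Rural Housing Credit: income exceeds $79,000 by $102,251 → 41 increments × $24 = $984 ≥ base, so the credit is $0. Retirement Saver's Credit: income exceeds $112,000 by $69,251 → 70 increments × $65 = $4,550 ≥ base, so the credit is $0. total $0 + $0 = $0
Luciana ($102,500): Rural Housing Credit: income exceeds $79,000 by $23,500, which is 10 full-or-partial $2,500 increments; reduction = 10 × $24 = $240, leaving $252. Retirement Saver's Credit: $102,500 is at or below the $112,000 threshold, so the full $4,127 applies. total $252 + $4,127 = $4,379
Difference: |$0 − $4,379| = $4,379.

$4,379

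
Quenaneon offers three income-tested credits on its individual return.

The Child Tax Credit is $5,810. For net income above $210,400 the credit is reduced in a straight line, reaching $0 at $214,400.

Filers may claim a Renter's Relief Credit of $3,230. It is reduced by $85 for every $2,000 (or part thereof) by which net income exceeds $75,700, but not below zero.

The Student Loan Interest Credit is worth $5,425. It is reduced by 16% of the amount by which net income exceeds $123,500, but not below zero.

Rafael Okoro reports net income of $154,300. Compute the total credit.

Child Tax Credit: $154,300 is at or below the $210,400 threshold, so the full $5,810 applies.
Renter's Relief Credit: income exceeds $75,700 by $78,600 → 40 increments × $85 = $3,400 ≥ base, so the credit is $0.
Student Loan Interest Credit: 16% of the $30,800 excess over $123,500 is $4,928; credit = $5,425 − $4,928 = $497.
Total: $5,810 + $0 + $497 = $6,307.

$6,307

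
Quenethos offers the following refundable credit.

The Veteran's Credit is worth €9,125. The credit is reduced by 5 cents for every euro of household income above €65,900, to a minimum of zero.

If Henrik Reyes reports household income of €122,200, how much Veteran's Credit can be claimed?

€6,310

Veteran's Credit: 5% of the €56,300 excess over €65,900 is €2,815; credit = €9,125 − €2,815 = €6,310.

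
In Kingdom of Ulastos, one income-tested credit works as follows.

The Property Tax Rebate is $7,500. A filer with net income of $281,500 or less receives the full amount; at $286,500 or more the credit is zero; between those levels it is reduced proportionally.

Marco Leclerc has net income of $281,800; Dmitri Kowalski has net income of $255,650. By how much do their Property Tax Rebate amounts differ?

Marco ($281,800): Property Tax Rebate: $281,800 is $300 into a $5,000 phase-out range, leaving 4,700/5,000 of the credit: $7,500 × 4,700/5,000 = $7,050.
Dmitri ($255,650): Property Tax Rebate: $255,650 is at or below the $281,500 threshold, so the full $7,500 applies.
Difference: |$7,050 − $7,500| = $450.

$450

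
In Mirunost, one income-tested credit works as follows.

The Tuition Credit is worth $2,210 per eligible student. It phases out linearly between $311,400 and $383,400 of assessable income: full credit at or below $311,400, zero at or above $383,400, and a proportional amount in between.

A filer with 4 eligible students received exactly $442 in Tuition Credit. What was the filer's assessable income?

Full credit = 4 × $2,210 = $8,840.
$442 is 442/8,840 of the full $8,840, so 8,398/8,840 of the $72,000 range has been used: income = $311,400 + $72,000 × 8,398/8,840 = $379,800.

$379,800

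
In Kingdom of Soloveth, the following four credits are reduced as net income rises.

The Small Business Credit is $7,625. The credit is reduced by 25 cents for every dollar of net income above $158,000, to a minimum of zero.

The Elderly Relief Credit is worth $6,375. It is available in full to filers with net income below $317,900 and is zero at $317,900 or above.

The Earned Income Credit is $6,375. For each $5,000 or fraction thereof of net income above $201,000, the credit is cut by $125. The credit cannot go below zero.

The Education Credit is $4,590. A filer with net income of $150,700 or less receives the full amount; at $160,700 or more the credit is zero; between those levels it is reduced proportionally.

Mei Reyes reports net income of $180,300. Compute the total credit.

Small Business Credit: 25% of the $22,300 excess over $158,000 is $5,575; credit = $7,625 − $5,575 = $2,050.
Elderly Relief Credit: $180,300 is below the $317,900 cutoff, so the full $6,375 applies.
Earned Income Credit: $180,300 is at or below the $201,000 threshold, so the full $6,375 applies.
Education Credit: $180,300 is at or above $160,700, so the credit is $0.
Total: $2,050 + $6,375 + $6,375 + $0 = $14,800.

$14,800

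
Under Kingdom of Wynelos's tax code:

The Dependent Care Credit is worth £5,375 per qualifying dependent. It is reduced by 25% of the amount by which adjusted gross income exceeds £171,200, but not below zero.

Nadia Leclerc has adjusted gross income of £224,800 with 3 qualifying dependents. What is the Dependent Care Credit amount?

Dependent Care Credit: base = 3 × £5,375 = £16,125. 25% of the £53,600 excess over £171,200 is £13,400; credit = £16,125 − £13,400 = £2,725.

£2,725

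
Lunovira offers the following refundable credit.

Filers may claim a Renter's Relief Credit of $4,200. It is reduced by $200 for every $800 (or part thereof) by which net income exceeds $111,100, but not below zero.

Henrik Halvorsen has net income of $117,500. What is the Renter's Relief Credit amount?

Renter's Relief Credit: income exceeds $111,100 by $6,400, which is 8 full-or-partial $800 increments; reduction = 8 × $200 = $1,600, leaving $2,600.

$2,600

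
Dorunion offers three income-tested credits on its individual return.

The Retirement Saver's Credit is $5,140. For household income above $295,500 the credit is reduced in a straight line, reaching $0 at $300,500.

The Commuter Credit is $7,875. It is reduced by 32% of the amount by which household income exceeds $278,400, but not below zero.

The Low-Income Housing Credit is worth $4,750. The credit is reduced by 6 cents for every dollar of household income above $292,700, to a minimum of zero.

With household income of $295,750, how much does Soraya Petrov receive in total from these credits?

Retirement Saver's Credit: $295,750 is $250 into a $5,000 phase-out range, leaving 4,750/5,000 of the credit: $5,140 × 4,750/5,000 = $4,883.
Commuter Credit: 32% of the $17,350 excess over $278,400 is $5,552; credit = $7,875 − $5,552 = $2,323.
Low-Income Housing Credit: 6% of the $3,050 excess over $292,700 is $183; credit = $4,750 − $183 = $4,567.
Total: $4,883 + $2,323 + $4,567 = $11,773.

$11,773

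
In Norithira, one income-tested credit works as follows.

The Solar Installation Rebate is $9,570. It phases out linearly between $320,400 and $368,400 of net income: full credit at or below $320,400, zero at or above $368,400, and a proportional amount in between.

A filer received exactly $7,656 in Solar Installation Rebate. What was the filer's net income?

$330,000

$7,656 is 7,656/9,570 of the full $9,570, so 1,914/9,570 of the $48,000 range has been used: income = $320,400 + $48,000 × 1,914/9,570 = $330,000.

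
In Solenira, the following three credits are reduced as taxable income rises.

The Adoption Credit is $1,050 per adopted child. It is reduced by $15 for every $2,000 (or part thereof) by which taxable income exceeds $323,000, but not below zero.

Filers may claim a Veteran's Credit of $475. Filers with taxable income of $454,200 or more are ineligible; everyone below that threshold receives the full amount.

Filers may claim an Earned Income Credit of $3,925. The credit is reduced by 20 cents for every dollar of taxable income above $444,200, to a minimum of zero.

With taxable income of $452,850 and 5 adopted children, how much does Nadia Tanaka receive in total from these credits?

$6,945

Adoption Credit: base = 5 × $1,050 = $5,250. income exceeds $323,000 by $129,850, which is 65 full-or-partial $2,000 increments; reduction = 65 × $15 = $975, leaving $4,275.
Veteran's Credit: $452,850 is below the $454,200 cutoff, so the full $475 applies.
Earned Income Credit: 20% of the $8,650 excess over $444,200 is $1,730; credit = $3,925 − $1,730 = $2,195.
Total: $4,275 + $475 + $2,195 = $6,945.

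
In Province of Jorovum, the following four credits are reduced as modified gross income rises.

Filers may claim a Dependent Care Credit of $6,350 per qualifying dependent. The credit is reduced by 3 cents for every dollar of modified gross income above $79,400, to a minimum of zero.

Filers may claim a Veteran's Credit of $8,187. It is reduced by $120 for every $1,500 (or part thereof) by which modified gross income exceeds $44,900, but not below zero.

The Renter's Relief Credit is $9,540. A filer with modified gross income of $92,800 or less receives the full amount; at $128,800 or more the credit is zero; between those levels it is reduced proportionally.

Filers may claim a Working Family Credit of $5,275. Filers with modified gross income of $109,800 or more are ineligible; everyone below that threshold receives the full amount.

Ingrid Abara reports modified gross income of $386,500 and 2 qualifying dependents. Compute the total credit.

$3,487

Dependent Care Credit: base = 2 × $6,350 = $12,700. 3% of the $307,100 excess over $79,400 is $9,213; credit = $12,700 − $9,213 = $3,487.
Veteran's Credit: income exceeds $44,900 by $341,600 → 228 increments × $120 = $27,360 ≥ base, so the credit is $0.
Renter's Relief Credit: $386,500 is at or above $128,800, so the credit is $0.
Working Family Credit: $386,500 meets or exceeds the $109,800 cutoff, so the credit is $0.
Total: $3,487 + $0 + $0 + $0 = $3,487.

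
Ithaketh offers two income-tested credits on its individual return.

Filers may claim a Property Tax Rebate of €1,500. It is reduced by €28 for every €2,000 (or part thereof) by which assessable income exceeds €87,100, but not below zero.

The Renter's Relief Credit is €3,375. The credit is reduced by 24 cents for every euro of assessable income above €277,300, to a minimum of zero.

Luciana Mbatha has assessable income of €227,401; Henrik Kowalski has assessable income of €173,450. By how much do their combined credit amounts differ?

€268

Luciana (€227,401): Property Tax Rebate: income exceeds €87,100 by €140,301 → 71 increments × €28 = €1,988 ≥ base, so the credit is €0. Renter's Relief Credit: €227,401 is at or below the €277,300 threshold, so the full €3,375 applies. total €0 + €3,375 = €3,375
Henrik (€173,450): Property Tax Rebate: income exceeds €87,100 by €86,350, which is 44 full-or-partial €2,000 increments; reduction = 44 × €28 = €1,232, leaving €268. Renter's Relief Credit: €173,450 is at or below the €277,300 threshold, so the full €3,375 applies. total €268 + €3,375 = €3,643
Difference: |€3,375 − €3,643| = €268.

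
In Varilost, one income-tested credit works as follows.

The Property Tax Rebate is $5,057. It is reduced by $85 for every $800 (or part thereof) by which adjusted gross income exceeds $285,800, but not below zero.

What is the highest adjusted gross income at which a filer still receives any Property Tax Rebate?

$333,000

After 59 increments the reduction is 59 × $85 = $5,015, leaving $42; one more increment wipes it out. Increment 59 ends at excess 59 × $800 = $47,200, so the highest qualifying income is $285,800 + $47,200 = $333,000.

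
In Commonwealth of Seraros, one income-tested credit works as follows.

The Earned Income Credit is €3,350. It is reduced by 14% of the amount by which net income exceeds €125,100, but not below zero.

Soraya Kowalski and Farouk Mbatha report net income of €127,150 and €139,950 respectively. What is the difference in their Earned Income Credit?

Soraya (€127,150): Earned Income Credit: 14% of the €2,050 excess over €125,100 is €287; credit = €3,350 − €287 = €3,063.
Farouk (€139,950): Earned Income Credit: 14% of the €14,850 excess over €125,100 is €2,079; credit = €3,350 − €2,079 = €1,271.
Difference: |€3,063 − €1,271| = €1,792.

€1,792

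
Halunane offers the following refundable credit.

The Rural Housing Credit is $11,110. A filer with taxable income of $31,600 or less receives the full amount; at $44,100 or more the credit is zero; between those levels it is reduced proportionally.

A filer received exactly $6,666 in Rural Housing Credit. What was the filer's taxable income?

$6,666 is 6,666/11,110 of the full $11,110, so 4,444/11,110 of the $12,500 range has been used: income = $31,600 + $12,500 × 4,444/11,110 = $36,600.

$36,600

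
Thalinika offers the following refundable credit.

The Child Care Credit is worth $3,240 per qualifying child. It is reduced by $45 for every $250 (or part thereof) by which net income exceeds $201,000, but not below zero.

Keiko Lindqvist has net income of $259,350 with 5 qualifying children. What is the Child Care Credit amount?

$5,670

Child Care Credit: base = 5 × $3,240 = $16,200. income exceeds $201,000 by $58,350, which is 234 full-or-partial $250 increments; reduction = 234 × $45 = $10,530, leaving $5,670.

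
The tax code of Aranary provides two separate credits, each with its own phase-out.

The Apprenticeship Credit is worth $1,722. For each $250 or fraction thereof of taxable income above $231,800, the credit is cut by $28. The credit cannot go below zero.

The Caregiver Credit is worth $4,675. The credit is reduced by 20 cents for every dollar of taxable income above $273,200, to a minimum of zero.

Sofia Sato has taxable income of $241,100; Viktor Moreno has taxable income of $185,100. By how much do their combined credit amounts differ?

Sofia ($241,100): Apprenticeship Credit: income exceeds $231,800 by $9,300, which is 38 full-or-partial $250 increments; reduction = 38 × $28 = $1,064, leaving $658. Caregiver Credit: $241,100 is at or below the $273,200 threshold, so the full $4,675 applies. total $658 + $4,675 = $5,333
Viktor ($185,100): Apprenticeship Credit: $185,100 is at or below the $231,800 threshold, so the full $1,722 applies. Caregiver Credit: $185,100 is at or below the $273,200 threshold, so the full $4,675 applies. total $1,722 + $4,675 = $6,397
Difference: |$5,333 − $6,397| = $1,064.

$1,064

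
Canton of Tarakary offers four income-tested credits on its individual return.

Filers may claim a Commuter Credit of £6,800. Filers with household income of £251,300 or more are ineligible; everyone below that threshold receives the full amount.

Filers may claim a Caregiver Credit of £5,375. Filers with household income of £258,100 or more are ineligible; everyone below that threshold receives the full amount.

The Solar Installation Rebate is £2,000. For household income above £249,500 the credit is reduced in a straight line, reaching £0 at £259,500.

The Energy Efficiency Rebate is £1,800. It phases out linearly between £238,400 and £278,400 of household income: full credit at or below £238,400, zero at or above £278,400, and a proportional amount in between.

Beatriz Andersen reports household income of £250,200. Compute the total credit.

£15,304

Commuter Credit: £250,200 is below the £251,300 cutoff, so the full £6,800 applies.
Caregiver Credit: £250,200 is below the £258,100 cutoff, so the full £5,375 applies.
Solar Installation Rebate: £250,200 is £700 into a £10,000 phase-out range, leaving 9,300/10,000 of the credit: £2,000 × 9,300/10,000 = £1,860.
Energy Efficiency Rebate: £250,200 is £11,800 into a £40,000 phase-out range, leaving 28,200/40,000 of the credit: £1,800 × 28,200/40,000 = £1,269.
Total: £6,800 + £5,375 + £1,860 + £1,269 = £15,304.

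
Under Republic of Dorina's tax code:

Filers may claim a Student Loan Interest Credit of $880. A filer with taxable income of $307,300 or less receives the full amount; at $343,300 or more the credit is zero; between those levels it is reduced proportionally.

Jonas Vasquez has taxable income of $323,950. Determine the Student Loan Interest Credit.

$473

Student Loan Interest Credit: $323,950 is $16,650 into a $36,000 phase-out range, leaving 19,350/36,000 of the credit: $880 × 19,350/36,000 = $473.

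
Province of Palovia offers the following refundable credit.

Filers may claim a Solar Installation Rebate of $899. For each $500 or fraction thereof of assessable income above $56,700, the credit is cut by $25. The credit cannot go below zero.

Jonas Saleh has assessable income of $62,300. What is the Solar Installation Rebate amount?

Solar Installation Rebate: income exceeds $56,700 by $5,600, which is 12 full-or-partial $500 increments; reduction = 12 × $25 = $300, leaving $599.

$599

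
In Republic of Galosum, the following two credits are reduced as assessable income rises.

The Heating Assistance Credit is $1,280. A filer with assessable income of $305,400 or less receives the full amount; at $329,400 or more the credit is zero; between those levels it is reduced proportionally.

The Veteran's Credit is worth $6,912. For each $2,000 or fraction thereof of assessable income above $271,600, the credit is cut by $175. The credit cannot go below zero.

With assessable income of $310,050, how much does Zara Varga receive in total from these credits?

$4,444

Heating Assistance Credit: $310,050 is $4,650 into a $24,000 phase-out range, leaving 19,350/24,000 of the credit: $1,280 × 19,350/24,000 = $1,032.
Veteran's Credit: income exceeds $271,600 by $38,450, which is 20 full-or-partial $2,000 increments; reduction = 20 × $175 = $3,500, leaving $3,412.
Total: $1,032 + $3,412 = $4,444.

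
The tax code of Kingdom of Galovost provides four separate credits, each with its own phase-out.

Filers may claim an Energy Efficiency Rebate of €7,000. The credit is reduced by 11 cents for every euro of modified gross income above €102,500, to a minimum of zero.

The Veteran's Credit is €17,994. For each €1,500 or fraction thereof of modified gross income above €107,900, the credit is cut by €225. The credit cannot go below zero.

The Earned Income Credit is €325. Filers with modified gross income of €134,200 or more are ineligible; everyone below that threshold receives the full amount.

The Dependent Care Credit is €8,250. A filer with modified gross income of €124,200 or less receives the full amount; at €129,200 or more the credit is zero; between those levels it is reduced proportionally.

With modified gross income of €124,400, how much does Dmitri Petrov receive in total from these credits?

Energy Efficiency Rebate: 11% of the €21,900 excess over €102,500 is €2,409; credit = €7,000 − €2,409 = €4,591.
Veteran's Credit: income exceeds €107,900 by €16,500, which is 11 full-or-partial €1,500 increments; reduction = 11 × €225 = €2,475, leaving €15,519.
Earned Income Credit: €124,400 is below the €134,200 cutoff, so the full €325 applies.
Dependent Care Credit: €124,400 is €200 into a €5,000 phase-out range, leaving 4,800/5,000 of the credit: €8,250 × 4,800/5,000 = €7,920.
Total: €4,591 + €15,519 + €325 + €7,920 = €28,355.

€28,355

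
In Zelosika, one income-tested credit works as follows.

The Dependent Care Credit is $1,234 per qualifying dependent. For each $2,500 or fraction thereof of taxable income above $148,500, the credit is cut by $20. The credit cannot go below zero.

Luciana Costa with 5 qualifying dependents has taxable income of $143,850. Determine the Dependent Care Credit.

Dependent Care Credit: base = 5 × $1,234 = $6,170. $143,850 is at or below the $148,500 threshold, so the full $6,170 applies.

$6,170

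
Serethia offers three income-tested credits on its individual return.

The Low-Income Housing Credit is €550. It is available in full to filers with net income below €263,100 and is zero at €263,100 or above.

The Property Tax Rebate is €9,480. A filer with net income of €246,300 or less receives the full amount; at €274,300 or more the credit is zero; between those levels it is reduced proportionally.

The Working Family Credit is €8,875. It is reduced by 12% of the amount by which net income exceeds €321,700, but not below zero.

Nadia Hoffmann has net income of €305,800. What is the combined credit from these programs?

€8,875

Low-Income Housing Credit: €305,800 meets or exceeds the €263,100 cutoff, so the credit is €0.
Property Tax Rebate: €305,800 is at or above €274,300, so the credit is €0.
Working Family Credit: €305,800 is at or below the €321,700 threshold, so the full €8,875 applies.
Total: €0 + €0 + €8,875 = €8,875.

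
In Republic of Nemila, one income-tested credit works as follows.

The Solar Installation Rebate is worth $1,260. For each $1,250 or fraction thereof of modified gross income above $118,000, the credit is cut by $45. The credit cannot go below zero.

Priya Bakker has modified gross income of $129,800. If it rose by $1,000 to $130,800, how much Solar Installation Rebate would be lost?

$45

At $129,800 — income exceeds $118,000 by $11,800, which is 10 full-or-partial $1,250 increments; reduction = 10 × $45 = $450, leaving $810.
At $130,800 — income exceeds $118,000 by $12,800, which is 11 full-or-partial $1,250 increments; reduction = 11 × $45 = $495, leaving $765.
Lost: $810 − $765 = $45.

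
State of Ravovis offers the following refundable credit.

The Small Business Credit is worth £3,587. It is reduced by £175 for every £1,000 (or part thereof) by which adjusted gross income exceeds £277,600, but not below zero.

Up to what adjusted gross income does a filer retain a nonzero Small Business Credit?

£297,600

After 20 increments the reduction is 20 × £175 = £3,500, leaving £87; one more increment wipes it out. Increment 20 ends at excess 20 × £1,000 = £20,000, so the highest qualifying income is £277,600 + £20,000 = £297,600.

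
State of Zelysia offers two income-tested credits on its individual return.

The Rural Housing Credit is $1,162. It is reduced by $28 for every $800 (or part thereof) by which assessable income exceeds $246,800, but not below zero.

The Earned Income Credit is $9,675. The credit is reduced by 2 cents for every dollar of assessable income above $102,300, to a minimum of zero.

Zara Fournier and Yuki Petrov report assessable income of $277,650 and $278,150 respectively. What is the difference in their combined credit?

$38

Zara ($277,650): Rural Housing Credit: income exceeds $246,800 by $30,850, which is 39 full-or-partial $800 increments; reduction = 39 × $28 = $1,092, leaving $70. Earned Income Credit: 2% of the $175,350 excess over $102,300 is $3,507; credit = $9,675 − $3,507 = $6,168. total $70 + $6,168 = $6,238
Yuki ($278,150): Rural Housing Credit: income exceeds $246,800 by $31,350, which is 40 full-or-partial $800 increments; reduction = 40 × $28 = $1,120, leaving $42. Earned Income Credit: 2% of the $175,850 excess over $102,300 is $3,517; credit = $9,675 − $3,517 = $6,158. total $42 + $6,158 = $6,200
Difference: |$6,238 − $6,200| = $38.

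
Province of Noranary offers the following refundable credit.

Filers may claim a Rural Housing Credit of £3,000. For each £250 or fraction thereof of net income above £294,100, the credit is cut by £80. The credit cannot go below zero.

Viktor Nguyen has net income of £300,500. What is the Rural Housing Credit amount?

Rural Housing Credit: income exceeds £294,100 by £6,400, which is 26 full-or-partial £250 increments; reduction = 26 × £80 = £2,080, leaving £920.

£920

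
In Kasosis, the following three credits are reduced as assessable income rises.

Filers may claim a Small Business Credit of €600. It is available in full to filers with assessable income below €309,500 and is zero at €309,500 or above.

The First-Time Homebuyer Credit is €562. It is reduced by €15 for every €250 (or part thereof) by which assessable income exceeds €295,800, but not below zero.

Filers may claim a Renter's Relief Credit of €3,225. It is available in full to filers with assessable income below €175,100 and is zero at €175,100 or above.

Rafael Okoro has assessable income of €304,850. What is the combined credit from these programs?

Small Business Credit: €304,850 is below the €309,500 cutoff, so the full €600 applies.
First-Time Homebuyer Credit: income exceeds €295,800 by €9,050, which is 37 full-or-partial €250 increments; reduction = 37 × €15 = €555, leaving €7.
Renter's Relief Credit: €304,850 meets or exceeds the €175,100 cutoff, so the credit is €0.
Total: €600 + €7 + €0 = €607.

€607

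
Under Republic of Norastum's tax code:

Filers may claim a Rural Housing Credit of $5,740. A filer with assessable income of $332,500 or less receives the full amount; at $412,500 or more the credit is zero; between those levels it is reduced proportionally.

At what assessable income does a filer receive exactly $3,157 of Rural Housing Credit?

$3,157 is 3,157/5,740 of the full $5,740, so 2,583/5,740 of the $80,000 range has been used: income = $332,500 + $80,000 × 2,583/5,740 = $368,500.

$368,500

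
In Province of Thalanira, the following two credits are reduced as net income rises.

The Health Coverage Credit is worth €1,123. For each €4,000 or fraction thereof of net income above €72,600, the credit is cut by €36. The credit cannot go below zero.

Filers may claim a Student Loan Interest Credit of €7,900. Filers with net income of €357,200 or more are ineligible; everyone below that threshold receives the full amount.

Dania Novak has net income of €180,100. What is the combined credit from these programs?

€8,051

Health Coverage Credit: income exceeds €72,600 by €107,500, which is 27 full-or-partial €4,000 increments; reduction = 27 × €36 = €972, leaving €151.
Student Loan Interest Credit: €180,100 is below the €357,200 cutoff, so the full €7,900 applies.
Total: €151 + €7,900 = €8,051.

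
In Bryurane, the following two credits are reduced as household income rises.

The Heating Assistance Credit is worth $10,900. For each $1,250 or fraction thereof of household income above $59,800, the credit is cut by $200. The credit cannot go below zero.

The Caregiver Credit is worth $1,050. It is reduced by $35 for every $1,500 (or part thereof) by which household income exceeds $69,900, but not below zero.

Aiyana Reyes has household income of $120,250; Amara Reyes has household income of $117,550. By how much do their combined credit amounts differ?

$400

Aiyana ($120,250): Heating Assistance Credit: income exceeds $59,800 by $60,450, which is 49 full-or-partial $1,250 increments; reduction = 49 × $200 = $9,800, leaving $1,100. Caregiver Credit: income exceeds $69,900 by $50,350 → 34 increments × $35 = $1,190 ≥ base, so the credit is $0. total $1,100 + $0 = $1,100
Amara ($117,550): Heating Assistance Credit: income exceeds $59,800 by $57,750, which is 47 full-or-partial $1,250 increments; reduction = 47 × $200 = $9,400, leaving $1,500. Caregiver Credit: income exceeds $69,900 by $47,650 → 32 increments × $35 = $1,120 ≥ base, so the credit is $0. total $1,500 + $0 = $1,500
Difference: |$1,100 − $1,500| = $400.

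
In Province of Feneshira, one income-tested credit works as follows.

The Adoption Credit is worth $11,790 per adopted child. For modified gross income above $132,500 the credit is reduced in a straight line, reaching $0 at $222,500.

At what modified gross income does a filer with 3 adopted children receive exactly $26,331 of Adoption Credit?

Full credit = 3 × $11,790 = $35,370.
$26,331 is 26,331/35,370 of the full $35,370, so 9,039/35,370 of the $90,000 range has been used: income = $132,500 + $90,000 × 9,039/35,370 = $155,500.

$155,500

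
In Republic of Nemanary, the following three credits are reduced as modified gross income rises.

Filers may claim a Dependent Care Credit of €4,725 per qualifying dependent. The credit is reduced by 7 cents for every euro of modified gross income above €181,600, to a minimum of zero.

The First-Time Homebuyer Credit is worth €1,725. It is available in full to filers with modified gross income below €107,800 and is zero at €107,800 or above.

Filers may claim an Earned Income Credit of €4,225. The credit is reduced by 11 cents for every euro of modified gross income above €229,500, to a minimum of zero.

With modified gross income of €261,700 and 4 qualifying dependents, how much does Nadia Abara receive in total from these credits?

Dependent Care Credit: base = 4 × €4,725 = €18,900. 7% of the €80,100 excess over €181,600 is €5,607; credit = €18,900 − €5,607 = €13,293.
First-Time Homebuyer Credit: €261,700 meets or exceeds the €107,800 cutoff, so the credit is €0.
Earned Income Credit: 11% of the €32,200 excess over €229,500 is €3,542; credit = €4,225 − €3,542 = €683.
Total: €13,293 + €0 + €683 = €13,976.

€13,976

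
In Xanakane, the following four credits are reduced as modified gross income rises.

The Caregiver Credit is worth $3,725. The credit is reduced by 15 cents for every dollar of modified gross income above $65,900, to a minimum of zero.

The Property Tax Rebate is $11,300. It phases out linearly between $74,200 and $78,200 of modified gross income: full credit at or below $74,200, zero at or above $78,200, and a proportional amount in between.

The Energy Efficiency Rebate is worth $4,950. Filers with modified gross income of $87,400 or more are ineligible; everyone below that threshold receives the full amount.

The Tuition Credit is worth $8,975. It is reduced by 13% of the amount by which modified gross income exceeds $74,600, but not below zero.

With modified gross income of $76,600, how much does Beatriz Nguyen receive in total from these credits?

$20,305

Caregiver Credit: 15% of the $10,700 excess over $65,900 is $1,605; credit = $3,725 − $1,605 = $2,120.
Property Tax Rebate: $76,600 is $2,400 into a $4,000 phase-out range, leaving 1,600/4,000 of the credit: $11,300 × 1,600/4,000 = $4,520.
Energy Efficiency Rebate: $76,600 is below the $87,400 cutoff, so the full $4,950 applies.
Tuition Credit: 13% of the $2,000 excess over $74,600 is $260; credit = $8,975 − $260 = $8,715.
Total: $2,120 + $4,520 + $4,950 + $8,715 = $20,305.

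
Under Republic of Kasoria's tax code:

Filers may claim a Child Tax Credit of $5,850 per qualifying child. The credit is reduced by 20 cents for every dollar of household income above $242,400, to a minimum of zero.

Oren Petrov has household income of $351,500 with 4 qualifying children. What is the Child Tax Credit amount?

Child Tax Credit: base = 4 × $5,850 = $23,400. 20% of the $109,100 excess over $242,400 is $21,820; credit = $23,400 − $21,820 = $1,580.

$1,580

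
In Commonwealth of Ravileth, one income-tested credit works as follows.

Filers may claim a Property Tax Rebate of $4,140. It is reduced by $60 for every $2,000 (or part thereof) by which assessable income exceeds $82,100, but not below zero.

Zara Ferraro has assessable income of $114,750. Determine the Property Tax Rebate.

Property Tax Rebate: income exceeds $82,100 by $32,650, which is 17 full-or-partial $2,000 increments; reduction = 17 × $60 = $1,020, leaving $3,120.

$3,120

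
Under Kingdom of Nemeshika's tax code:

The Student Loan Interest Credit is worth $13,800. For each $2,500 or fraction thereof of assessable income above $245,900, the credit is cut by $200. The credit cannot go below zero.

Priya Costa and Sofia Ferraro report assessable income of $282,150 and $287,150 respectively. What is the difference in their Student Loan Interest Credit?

Priya ($282,150): Student Loan Interest Credit: income exceeds $245,900 by $36,250, which is 15 full-or-partial $2,500 increments; reduction = 15 × $200 = $3,000, leaving $10,800.
Sofia ($287,150): Student Loan Interest Credit: income exceeds $245,900 by $41,250, which is 17 full-or-partial $2,500 increments; reduction = 17 × $200 = $3,400, leaving $10,400.
Difference: |$10,800 − $10,400| = $400.

$400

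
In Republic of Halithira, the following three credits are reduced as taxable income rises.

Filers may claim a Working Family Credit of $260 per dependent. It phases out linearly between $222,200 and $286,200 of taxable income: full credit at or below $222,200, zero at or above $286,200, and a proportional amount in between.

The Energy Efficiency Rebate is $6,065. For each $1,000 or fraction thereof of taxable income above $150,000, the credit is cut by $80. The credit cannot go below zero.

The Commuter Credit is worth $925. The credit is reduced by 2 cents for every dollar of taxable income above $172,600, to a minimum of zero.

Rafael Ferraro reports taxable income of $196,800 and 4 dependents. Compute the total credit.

Working Family Credit: base = 4 × $260 = $1,040. $196,800 is at or below the $222,200 threshold, so the full $1,040 applies.
Energy Efficiency Rebate: income exceeds $150,000 by $46,800, which is 47 full-or-partial $1,000 increments; reduction = 47 × $80 = $3,760, leaving $2,305.
Commuter Credit: 2% of the $24,200 excess over $172,600 is $484; credit = $925 − $484 = $441.
Total: $1,040 + $2,305 + $441 = $3,786.

$3,786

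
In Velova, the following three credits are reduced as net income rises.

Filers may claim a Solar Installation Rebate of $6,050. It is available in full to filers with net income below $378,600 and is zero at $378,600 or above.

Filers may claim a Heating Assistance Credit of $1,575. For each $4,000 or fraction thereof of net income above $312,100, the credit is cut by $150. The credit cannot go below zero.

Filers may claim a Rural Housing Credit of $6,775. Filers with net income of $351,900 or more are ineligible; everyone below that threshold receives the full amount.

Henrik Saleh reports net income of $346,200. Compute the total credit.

$13,050

Solar Installation Rebate: $346,200 is below the $378,600 cutoff, so the full $6,050 applies.
Heating Assistance Credit: income exceeds $312,100 by $34,100, which is 9 full-or-partial $4,000 increments; reduction = 9 × $150 = $1,350, leaving $225.
Rural Housing Credit: $346,200 is below the $351,900 cutoff, so the full $6,775 applies.
Total: $6,050 + $225 + $6,775 = $13,050.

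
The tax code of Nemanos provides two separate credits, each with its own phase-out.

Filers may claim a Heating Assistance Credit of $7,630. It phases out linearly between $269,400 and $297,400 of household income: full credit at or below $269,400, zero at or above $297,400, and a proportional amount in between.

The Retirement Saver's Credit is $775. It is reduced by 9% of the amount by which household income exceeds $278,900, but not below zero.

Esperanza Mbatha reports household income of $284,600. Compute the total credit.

Heating Assistance Credit: $284,600 is $15,200 into a $28,000 phase-out range, leaving 12,800/28,000 of the credit: $7,630 × 12,800/28,000 = $3,488.
Retirement Saver's Credit: 9% of the $5,700 excess over $278,900 is $513; credit = $775 − $513 = $262.
Total: $3,488 + $262 = $3,750.

$3,750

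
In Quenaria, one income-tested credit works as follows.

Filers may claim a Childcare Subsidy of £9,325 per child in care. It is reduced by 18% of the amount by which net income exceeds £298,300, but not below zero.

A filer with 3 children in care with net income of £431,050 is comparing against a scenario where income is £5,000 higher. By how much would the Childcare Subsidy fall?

£900

At £431,050 — base = 3 × £9,325 = £27,975. 18% of the £132,750 excess over £298,300 is £23,895; credit = £27,975 − £23,895 = £4,080.
At £436,050 — base = 3 × £9,325 = £27,975. 18% of the £137,750 excess over £298,300 is £24,795; credit = £27,975 − £24,795 = £3,180.
Lost: £4,080 − £3,180 = £900.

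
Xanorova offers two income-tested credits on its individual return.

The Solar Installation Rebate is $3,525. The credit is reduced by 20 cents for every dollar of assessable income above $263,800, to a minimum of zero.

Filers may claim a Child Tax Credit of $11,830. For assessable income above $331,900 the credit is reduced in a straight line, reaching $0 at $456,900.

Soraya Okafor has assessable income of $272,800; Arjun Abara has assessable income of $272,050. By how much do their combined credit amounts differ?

$150

Soraya ($272,800): Solar Installation Rebate: 20% of the $9,000 excess over $263,800 is $1,800; credit = $3,525 − $1,800 = $1,725. Child Tax Credit: $272,800 is at or below the $331,900 threshold, so the full $11,830 applies. total $1,725 + $11,830 = $13,555
Arjun ($272,050): Solar Installation Rebate: 20% of the $8,250 excess over $263,800 is $1,650; credit = $3,525 − $1,650 = $1,875. Child Tax Credit: $272,050 is at or below the $331,900 threshold, so the full $11,830 applies. total $1,875 + $11,830 = $13,705
Difference: |$13,555 − $13,705| = $150.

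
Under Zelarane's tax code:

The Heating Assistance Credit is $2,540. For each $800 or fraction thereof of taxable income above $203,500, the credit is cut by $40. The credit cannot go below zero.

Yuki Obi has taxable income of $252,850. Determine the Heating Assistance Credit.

Heating Assistance Credit: income exceeds $203,500 by $49,350, which is 62 full-or-partial $800 increments; reduction = 62 × $40 = $2,480, leaving $60.

$60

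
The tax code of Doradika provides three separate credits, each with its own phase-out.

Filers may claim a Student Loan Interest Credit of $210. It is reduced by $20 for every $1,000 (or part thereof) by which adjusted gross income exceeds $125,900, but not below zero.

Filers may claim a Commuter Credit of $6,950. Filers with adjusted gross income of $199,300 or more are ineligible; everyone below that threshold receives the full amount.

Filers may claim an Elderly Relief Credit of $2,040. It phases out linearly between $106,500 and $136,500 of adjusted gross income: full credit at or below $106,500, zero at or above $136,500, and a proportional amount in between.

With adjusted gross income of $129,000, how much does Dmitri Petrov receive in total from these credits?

Student Loan Interest Credit: income exceeds $125,900 by $3,100, which is 4 full-or-partial $1,000 increments; reduction = 4 × $20 = $80, leaving $130.
Commuter Credit: $129,000 is below the $199,300 cutoff, so the full $6,950 applies.
Elderly Relief Credit: $129,000 is $22,500 into a $30,000 phase-out range, leaving 7,500/30,000 of the credit: $2,040 × 7,500/30,000 = $510.
Total: $130 + $6,950 + $510 = $7,590.

$7,590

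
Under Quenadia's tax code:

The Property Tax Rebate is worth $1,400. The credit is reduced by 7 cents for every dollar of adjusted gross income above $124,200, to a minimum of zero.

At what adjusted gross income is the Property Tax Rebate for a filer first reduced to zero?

$144,200

The credit falls by 7% of each dollar above $124,200, so it reaches zero when the excess is $1,400 / 7% = $20,000: income = $124,200 + $20,000 = $144,200.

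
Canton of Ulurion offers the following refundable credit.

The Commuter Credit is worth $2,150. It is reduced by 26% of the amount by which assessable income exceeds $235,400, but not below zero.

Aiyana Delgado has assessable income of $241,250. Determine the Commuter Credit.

$629

Commuter Credit: 26% of the $5,850 excess over $235,400 is $1,521; credit = $2,150 − $1,521 = $629.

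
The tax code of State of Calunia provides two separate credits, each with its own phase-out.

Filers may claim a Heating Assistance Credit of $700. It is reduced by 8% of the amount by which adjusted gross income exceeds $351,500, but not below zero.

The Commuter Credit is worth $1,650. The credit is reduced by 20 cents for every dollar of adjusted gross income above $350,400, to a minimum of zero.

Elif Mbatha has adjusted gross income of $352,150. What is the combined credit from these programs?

$1,948

Heating Assistance Credit: 8% of the $650 excess over $351,500 is $52; credit = $700 − $52 = $648.
Commuter Credit: 20% of the $1,750 excess over $350,400 is $350; credit = $1,650 − $350 = $1,300.
Total: $648 + $1,300 = $1,948.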